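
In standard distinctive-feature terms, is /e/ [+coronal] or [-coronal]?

As the mid front unrounded tense vowel, /e/ is [-coronal].

[-coronal]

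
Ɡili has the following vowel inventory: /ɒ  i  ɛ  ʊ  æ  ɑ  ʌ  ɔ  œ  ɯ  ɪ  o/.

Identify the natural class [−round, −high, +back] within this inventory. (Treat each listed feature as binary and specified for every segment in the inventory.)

ɑ, ʌ

The [−round] segments are /i, ɛ, æ, ɑ, ʌ, ɯ, ɪ/.
Then [−high] gives /ɛ, æ, ɑ, ʌ/.
Intersecting with [+back] leaves /ɑ, ʌ/.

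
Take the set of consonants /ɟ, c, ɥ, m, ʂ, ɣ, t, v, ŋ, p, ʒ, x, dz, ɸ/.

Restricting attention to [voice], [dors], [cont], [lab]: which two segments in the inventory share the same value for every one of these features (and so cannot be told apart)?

ŋ, ɟ

Both /ŋ/ and /ɟ/ are [+voice], [+dorsal], [−continuant], [−labial]. Since the list omits [sonorant], [nasal] and [back] — which do distinguish the velar nasal from the voiced palatal stop — this pair collapses; all other pairs remain distinct.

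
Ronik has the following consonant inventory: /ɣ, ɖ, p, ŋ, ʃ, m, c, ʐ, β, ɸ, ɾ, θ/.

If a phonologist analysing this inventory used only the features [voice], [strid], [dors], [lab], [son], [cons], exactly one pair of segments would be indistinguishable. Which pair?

Both /p/ and /ɸ/ are [−voice], [−strident], [−dorsal], [+labial], [−sonorant], [+consonantal]. Since the list omits [continuant] — which does distinguish the voiceless bilabial stop from the voiceless bilabial fricative — this pair collapses; all other pairs remain distinct.

p, ɸ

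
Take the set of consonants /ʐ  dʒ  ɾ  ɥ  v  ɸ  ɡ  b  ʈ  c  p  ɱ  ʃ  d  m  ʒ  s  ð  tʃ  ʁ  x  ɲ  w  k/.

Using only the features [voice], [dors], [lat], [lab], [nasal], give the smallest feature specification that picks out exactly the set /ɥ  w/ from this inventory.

[+lab, +dors]

Every target segment is [+labial], [+dorsal]; each remaining inventory member fails at least one of these. Each conjunct is needed — [+dorsal] alone would also admit /ɡ, c, ʁ, x, …/; [+labial] alone would also admit /v, ɸ, b, p, …/ — and no other single listed feature has exactly this extension, so two is the minimum.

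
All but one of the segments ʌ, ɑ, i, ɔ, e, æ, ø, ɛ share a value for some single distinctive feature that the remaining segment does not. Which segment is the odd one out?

i

[high] groups all but one: /ø, ʌ, ɔ, e, æ, ɛ, ɑ/ share [-high] while /i/ (high front unrounded tense vowel) alone is [+high]. Removing any other segment would not leave a single-feature class that excludes it.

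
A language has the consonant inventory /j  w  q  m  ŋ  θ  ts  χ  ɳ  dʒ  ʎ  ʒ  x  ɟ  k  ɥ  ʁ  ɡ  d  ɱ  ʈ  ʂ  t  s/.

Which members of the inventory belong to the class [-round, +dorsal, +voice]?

The [-round] segments are /j, q, m, ŋ, θ, ts, χ, ɳ, dʒ, ʎ, ʒ, x, ɟ, k, ʁ, ɡ, d, ɱ, ʈ, ʂ, t, s/.
Intersecting with [+dorsal] gives /j, q, ŋ, χ, ʎ, x, ɟ, k, ʁ, ɡ/.
Of those, [+voice] leaves /j, ŋ, ʎ, ɟ, ʁ, ɡ/.

j, ŋ, ʎ, ɟ, ʁ, ɡ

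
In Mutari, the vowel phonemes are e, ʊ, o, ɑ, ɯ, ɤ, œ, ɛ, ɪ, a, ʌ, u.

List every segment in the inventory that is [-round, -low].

e, ɯ, ɤ, ɛ, ɪ, ʌ

Checking each segment against [-round], [-low]: /e/ (mid front unrounded tense vowel), /ɯ/ (high back unrounded vowel), /ɤ/ (mid back unrounded tense vowel), /ɛ/ (mid front unrounded lax vowel), /ɪ/ (high front unrounded lax vowel), /ʌ/ (mid back unrounded lax vowel) satisfy every feature; every other segment in the inventory fails at least one.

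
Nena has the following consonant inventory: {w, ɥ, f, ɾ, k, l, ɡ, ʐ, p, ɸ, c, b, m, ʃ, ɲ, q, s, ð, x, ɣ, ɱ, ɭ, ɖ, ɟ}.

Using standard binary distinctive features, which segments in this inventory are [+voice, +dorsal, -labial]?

ɡ, ɲ, ɣ, ɟ

Checking each segment against [+voice], [+dorsal], [-labial]: /ɡ/ (voiced velar stop), /ɲ/ (palatal nasal), /ɣ/ (voiced velar fricative), /ɟ/ (voiced palatal stop) satisfy every feature; every other segment in the inventory fails at least one.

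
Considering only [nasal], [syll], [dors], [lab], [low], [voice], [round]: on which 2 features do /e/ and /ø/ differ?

The two segments share [−nasal], [+syllabic], [+dorsal], [−low], [+voice]. The only features from the list on which they differ: /e/ is [−labial] while /ø/ is [+labial]; /e/ is [−round] while /ø/ is [+round].

[labial], [round]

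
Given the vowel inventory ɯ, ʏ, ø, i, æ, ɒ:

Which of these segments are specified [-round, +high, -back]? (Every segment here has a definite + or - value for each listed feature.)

i

Checking each segment against [-round], [+high], [-back]: /i/ (high front unrounded tense vowel) satisfies every feature; every other segment in the inventory fails at least one.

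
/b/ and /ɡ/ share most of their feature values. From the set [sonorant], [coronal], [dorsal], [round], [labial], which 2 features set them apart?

/b/ is the voiced bilabial stop and /ɡ/ is the voiced velar stop. Both are [−sonorant], [−coronal], [−round]. /b/ is [+labial] while /ɡ/ is [−labial]; /b/ is [−dorsal] while /ɡ/ is [+dorsal], so the distinguishing features are [labial], [dorsal].

[labial], [dorsal]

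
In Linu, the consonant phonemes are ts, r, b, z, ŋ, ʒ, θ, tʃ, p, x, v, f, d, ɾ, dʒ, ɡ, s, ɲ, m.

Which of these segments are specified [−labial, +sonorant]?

r, ŋ, ɾ, ɲ

Eliminate segments failing any feature: /ts, z, ʒ, θ, tʃ, x, d, dʒ, ɡ, s/ are [−sonorant]; /b, p, v, f, m/ are [+labial]. The remaining /r, ŋ, ɾ, ɲ/ satisfy [−labial], [+sonorant].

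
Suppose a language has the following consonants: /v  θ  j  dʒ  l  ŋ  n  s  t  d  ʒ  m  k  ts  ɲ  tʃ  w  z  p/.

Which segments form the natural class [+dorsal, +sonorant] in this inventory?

j, ŋ, ɲ, w

First, the [+dorsal] segments are /j, ŋ, k, ɲ, w/.
Within that set, [+sonorant] leaves /j, ŋ, ɲ, w/.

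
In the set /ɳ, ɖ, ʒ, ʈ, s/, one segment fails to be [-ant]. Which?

s

/s/ is the voiceless alveolar fricative, which is [+anterior]; the rest — /ʈ, ʒ, ɖ, ɳ/ — are [-anterior].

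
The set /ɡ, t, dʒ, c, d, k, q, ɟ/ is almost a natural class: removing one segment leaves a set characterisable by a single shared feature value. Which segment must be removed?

The remaining segments after removing /dʒ/ share [−delayed release]; /dʒ/ (voiced postalveolar affricate) is [+delayed release]. For every other candidate removal, the leftover set fails to share any single feature value that the removed segment lacks.

dʒ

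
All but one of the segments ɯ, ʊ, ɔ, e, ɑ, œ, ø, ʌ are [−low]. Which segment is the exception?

/ʌ, ɯ, ø, ɔ, ʊ, œ, e/ are all [−low]; /ɑ/ (low back unrounded vowel) is [+low].

ɑ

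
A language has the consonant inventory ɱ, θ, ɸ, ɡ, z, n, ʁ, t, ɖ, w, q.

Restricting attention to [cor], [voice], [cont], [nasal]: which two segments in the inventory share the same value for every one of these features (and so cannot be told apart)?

w, ʁ

/w/ (labial-velar glide) and /ʁ/ (voiced uvular fricative) are both [-coronal], [+voice], [+continuant], [-nasal], so none of the listed features separates them. (They do differ in [labial], [round] and [high], which are not among the given features.) Every other pair in the inventory differs on at least one listed feature.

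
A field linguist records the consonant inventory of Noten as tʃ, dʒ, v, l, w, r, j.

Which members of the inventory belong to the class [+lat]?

The [+lateral] segments here are /l/; the remaining /tʃ, dʒ, v, w, r, j/ are [−lateral].

l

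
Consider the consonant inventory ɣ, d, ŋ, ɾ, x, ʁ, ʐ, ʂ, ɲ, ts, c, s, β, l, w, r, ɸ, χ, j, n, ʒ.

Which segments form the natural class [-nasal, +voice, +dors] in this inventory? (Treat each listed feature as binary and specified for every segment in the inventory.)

ɣ, ʁ, w, j

Among the inventory, the [-nasal] segments are /ɣ, d, ɾ, x, ʁ, ʐ, ʂ, ts, c, s, β, l, w, r, ɸ, χ, j, ʒ/.
Among these, [+voice] gives /ɣ, d, ɾ, ʁ, ʐ, β, l, w, r, j, ʒ/.
Of those, [+dorsal] leaves /ɣ, ʁ, w, j/.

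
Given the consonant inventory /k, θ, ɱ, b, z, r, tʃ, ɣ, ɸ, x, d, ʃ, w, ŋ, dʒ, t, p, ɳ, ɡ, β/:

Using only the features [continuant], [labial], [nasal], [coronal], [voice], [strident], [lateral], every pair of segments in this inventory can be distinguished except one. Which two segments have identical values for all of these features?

β, w

On the given features, /β/ and /w/ have an identical profile: [+continuant], [+labial], [−nasal], [−coronal], [+voice], [−strident], [−lateral]. No other two segments in the inventory coincide on all 7 features. (They do differ in [sonorant], [round] and [dorsal], which are not among the given features.)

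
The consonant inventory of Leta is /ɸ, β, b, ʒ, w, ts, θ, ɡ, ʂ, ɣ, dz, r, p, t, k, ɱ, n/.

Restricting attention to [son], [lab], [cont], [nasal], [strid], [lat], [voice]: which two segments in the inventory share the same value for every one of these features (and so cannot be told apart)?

k, t

On the given features, /k/ and /t/ have an identical profile: [−sonorant], [−labial], [−continuant], [−nasal], [−strident], [−lateral], [−voice]. No other two segments in the inventory coincide on all 7 features. (They do differ in [coronal] and [dorsal], which are not among the given features.)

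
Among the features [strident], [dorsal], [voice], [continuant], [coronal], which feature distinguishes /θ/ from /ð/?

/θ/ (voiceless dental fricative) and /ð/ (voiced dental fricative) agree on [-strident], [-dorsal], [+continuant], [+coronal]. They differ on [voice] (/θ/ [-], /ð/ [+]).

[voice]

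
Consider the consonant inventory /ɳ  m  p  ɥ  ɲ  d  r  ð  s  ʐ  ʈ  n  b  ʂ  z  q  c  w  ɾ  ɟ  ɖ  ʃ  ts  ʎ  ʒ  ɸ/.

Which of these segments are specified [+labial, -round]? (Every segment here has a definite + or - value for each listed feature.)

m, p, b, ɸ

Checking each segment against [+labial], [-round]: /m/ (bilabial nasal), /p/ (voiceless bilabial stop), /b/ (voiced bilabial stop), /ɸ/ (voiceless bilabial fricative) satisfy every feature; every other segment in the inventory fails at least one.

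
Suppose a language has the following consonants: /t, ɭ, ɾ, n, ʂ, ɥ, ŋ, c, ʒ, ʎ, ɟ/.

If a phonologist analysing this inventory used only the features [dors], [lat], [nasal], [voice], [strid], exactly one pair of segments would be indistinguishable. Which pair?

ɥ, ɟ

On the given features, /ɥ/ and /ɟ/ have an identical profile: [+dorsal], [-lateral], [-nasal], [+voice], [-strident]. No other two segments in the inventory coincide on all 5 features. (They do differ in [sonorant], [continuant], [labial] and [round], which are not among the given features.)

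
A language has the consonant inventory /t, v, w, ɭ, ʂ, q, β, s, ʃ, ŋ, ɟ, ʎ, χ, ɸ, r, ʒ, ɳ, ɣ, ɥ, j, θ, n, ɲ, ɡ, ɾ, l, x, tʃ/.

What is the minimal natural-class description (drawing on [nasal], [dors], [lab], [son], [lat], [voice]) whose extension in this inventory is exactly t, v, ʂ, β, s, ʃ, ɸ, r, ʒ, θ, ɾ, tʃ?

[−nasal, −lat, −dors]

Every target segment is [−nasal], [−lateral], [−dorsal]; each remaining inventory member fails at least one of these. Each conjunct is needed — [−lateral, −dorsal] alone would also admit /ɳ, n/; [−nasal, −dorsal] alone would also admit /ɭ, l/; [−nasal, −lateral] alone would also admit /w, q, ɟ, χ, …/ — and no other combination of two listed features has exactly this extension, so three is the minimum.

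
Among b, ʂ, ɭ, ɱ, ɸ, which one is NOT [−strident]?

ʂ

/ʂ/ is the voiceless retroflex fricative, which is [+strident]; the rest — /b, ɸ, ɭ, ɱ/ — are [−strident].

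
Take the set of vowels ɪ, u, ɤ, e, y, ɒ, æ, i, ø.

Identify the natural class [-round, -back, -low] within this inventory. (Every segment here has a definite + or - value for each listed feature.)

Checking each segment against [-round], [-back], [-low]: /ɪ/ (high front unrounded lax vowel), /e/ (mid front unrounded tense vowel), /i/ (high front unrounded tense vowel) satisfy every feature; every other segment in the inventory fails at least one.

ɪ, e, i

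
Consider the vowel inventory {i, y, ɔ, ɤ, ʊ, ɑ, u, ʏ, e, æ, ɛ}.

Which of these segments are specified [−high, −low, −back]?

e, ɛ

Eliminate segments failing any feature: /i, y, ʊ, u, ʏ/ are [+high]; /ɔ, ɤ/ are [+back]; /ɑ, æ/ are [+low]. The remaining /e, ɛ/ satisfy [−high], [−low], [−back].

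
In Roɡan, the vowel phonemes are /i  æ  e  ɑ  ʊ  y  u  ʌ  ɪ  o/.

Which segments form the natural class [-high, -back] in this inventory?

Eliminate segments failing any feature: /i, ʊ, y, u, ɪ/ are [+high]; /ɑ, ʌ, o/ are [+back]. The remaining /æ, e/ satisfy [-high], [-back].

æ, e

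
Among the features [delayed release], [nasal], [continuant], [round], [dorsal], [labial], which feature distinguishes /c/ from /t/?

[dorsal]

/c/ is the voiceless palatal stop and /t/ is the voiceless alveolar stop. Both are [−delayed release], [−nasal], [−continuant], [−round], [−labial]. /c/ is [+dorsal] while /t/ is [−dorsal], so the distinguishing feature is [dorsal].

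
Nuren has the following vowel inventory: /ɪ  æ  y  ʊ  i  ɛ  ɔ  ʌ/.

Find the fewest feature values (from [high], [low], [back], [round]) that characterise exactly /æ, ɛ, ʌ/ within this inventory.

The class [−high], [−round] has exactly /æ, ɛ, ʌ/ as its extension in this inventory. No smaller conjunction from the listed features achieves this: [−round] alone would also admit /ɪ, i/; [−high] alone would also admit /ɔ/; and checking the remaining single features turns up none with this extension.

[−high, −round]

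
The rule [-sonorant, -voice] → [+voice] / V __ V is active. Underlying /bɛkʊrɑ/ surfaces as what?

Only /k/ occurs between two vowels (/ɛ/ __ /ʊ/) and matches the structural description. It is a voiceless velar stop, so [-sonorant, -voice] holds; changing it to [+voice] with all other features held fixed yields /ɡ/ (voiced velar stop). No other segment meets both the structural description and the environment, so the output is [bɛɡʊrɑ].

[bɛɡʊrɑ]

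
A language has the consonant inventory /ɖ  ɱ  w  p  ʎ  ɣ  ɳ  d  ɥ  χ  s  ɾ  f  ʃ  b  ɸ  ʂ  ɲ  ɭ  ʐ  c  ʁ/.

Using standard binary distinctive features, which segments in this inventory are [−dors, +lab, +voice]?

The [−dorsal] segments are /ɖ, ɱ, p, ɳ, d, s, ɾ, f, ʃ, b, ɸ, ʂ, ɭ, ʐ/.
Of those, [+labial] gives /ɱ, p, f, b, ɸ/.
Then [+voice] leaves /ɱ, b/.

ɱ, b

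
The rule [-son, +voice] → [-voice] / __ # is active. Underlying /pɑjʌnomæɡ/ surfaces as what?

Only the final segment /ɡ/ is both word-final and matches the structural description. It is a voiced velar stop, so [-son, +voice] holds; changing it to [-voice] with all other features held fixed yields /k/ (voiceless velar stop). No other segment meets both the structural description and the environment, so the output is [pɑjʌnomæk].

[pɑjʌnomæk]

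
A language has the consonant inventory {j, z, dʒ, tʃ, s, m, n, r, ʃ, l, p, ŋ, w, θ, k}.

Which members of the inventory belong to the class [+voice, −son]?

z, dʒ

Eliminate segments failing any feature: /j, m, n, r, l, ŋ, w/ are [+sonorant]; /tʃ, s, ʃ, p, θ, k/ are [−voice]. The remaining /z, dʒ/ satisfy [+voice], [−sonorant].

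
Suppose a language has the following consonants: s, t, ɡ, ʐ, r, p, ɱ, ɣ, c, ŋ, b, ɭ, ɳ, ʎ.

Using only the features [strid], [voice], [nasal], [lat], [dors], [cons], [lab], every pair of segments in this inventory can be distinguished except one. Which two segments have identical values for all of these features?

ɡ, ɣ

/ɡ/ (voiced velar stop) and /ɣ/ (voiced velar fricative) are both [-strident], [+voice], [-nasal], [-lateral], [+dorsal], [+consonantal], [-labial], so none of the listed features separates them. (They do differ in [continuant], which is not among the given features.) Every other pair in the inventory differs on at least one listed feature.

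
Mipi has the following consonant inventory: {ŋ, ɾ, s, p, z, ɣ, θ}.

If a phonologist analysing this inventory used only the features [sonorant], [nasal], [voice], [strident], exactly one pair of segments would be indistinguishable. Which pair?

p, θ

Both /p/ and /θ/ are [−sonorant], [−nasal], [−voice], [−strident]. Since the list omits [continuant], [labial] and [coronal] — which do distinguish the voiceless bilabial stop from the voiceless dental fricative — this pair collapses; all other pairs remain distinct.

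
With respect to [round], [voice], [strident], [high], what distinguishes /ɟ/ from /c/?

[voice]

/ɟ/ (voiced palatal stop) and /c/ (voiceless palatal stop) agree on [-round], [-strident], [+high]. They differ on [voice] (/ɟ/ [+], /c/ [-]).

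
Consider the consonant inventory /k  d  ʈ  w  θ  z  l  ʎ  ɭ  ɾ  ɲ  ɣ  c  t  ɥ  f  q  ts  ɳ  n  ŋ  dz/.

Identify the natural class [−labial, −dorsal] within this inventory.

The [−labial] segments are /k, d, ʈ, θ, z, l, ʎ, ɭ, ɾ, ɲ, ɣ, c, t, q, ts, ɳ, n, ŋ, dz/.
Among these, [−dorsal] leaves /d, ʈ, θ, z, l, ɭ, ɾ, t, ts, ɳ, n, dz/.

d, ʈ, θ, z, l, ɭ, ɾ, t, ts, ɳ, n, dz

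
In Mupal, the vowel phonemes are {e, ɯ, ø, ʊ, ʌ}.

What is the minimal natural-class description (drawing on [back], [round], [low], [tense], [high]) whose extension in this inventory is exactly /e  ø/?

[−back]

Every target segment is [−back] and no other inventory member is, so one feature is enough.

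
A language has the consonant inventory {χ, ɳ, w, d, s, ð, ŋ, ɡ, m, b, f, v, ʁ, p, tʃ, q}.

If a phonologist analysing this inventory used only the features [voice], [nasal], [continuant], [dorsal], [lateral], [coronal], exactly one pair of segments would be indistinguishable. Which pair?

w, ʁ

Both /w/ and /ʁ/ are [+voice], [-nasal], [+continuant], [+dorsal], [-lateral], [-coronal]. Since the list omits [labial], [round] and [high] — which do distinguish the labial-velar glide from the voiced uvular fricative — this pair collapses; all other pairs remain distinct.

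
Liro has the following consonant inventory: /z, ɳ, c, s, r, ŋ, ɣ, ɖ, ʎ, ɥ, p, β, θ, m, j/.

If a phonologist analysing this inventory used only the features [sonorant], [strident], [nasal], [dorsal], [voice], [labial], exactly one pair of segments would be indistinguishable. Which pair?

j, ʎ

Both /j/ and /ʎ/ are [+sonorant], [−strident], [−nasal], [+dorsal], [+voice], [−labial]. Since the list omits [lateral] — which does distinguish the palatal glide from the palatal lateral approximant — this pair collapses; all other pairs remain distinct.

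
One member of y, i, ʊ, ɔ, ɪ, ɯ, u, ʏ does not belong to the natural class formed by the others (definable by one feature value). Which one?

ɔ

[high] groups all but one: /ɪ, i, y, ʏ, ɯ, ʊ, u/ share [+high] while /ɔ/ (mid back rounded lax vowel) alone is [−high]. Removing any other segment would not leave a single-feature class that excludes it.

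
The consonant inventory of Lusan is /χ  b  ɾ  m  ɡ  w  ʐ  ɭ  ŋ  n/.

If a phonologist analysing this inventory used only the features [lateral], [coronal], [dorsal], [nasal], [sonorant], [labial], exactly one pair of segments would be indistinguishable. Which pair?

χ, ɡ

On the given features, /χ/ and /ɡ/ have an identical profile: [-lateral], [-coronal], [+dorsal], [-nasal], [-sonorant], [-labial]. No other two segments in the inventory coincide on all 6 features. (They do differ in [voice], [continuant] and [high], which are not among the given features.)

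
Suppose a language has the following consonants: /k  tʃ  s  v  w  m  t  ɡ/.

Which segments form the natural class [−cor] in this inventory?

The [−coronal] segments here are /k, v, w, m, ɡ/; the remaining /tʃ, s, t/ are [+coronal].

k, v, w, m, ɡ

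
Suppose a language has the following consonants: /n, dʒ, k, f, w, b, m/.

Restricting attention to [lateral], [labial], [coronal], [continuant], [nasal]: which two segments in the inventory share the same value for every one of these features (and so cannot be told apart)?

w, f

On the given features, /w/ and /f/ have an identical profile: [−lateral], [+labial], [−coronal], [+continuant], [−nasal]. No other two segments in the inventory coincide on all 5 features. (They do differ in [sonorant], [voice], [round] and [dorsal], which are not among the given features.)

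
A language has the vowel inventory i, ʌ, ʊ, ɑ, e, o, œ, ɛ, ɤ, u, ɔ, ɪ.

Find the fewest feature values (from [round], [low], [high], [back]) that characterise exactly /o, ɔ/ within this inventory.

/o, ɔ/ are all [-high], [+back], [+round], and no other segment in the inventory matches all three values. Dropping any one of them over-generates: [+back, +round] alone would also admit /ʊ, u/; [-high, +round] alone would also admit /œ/; [-high, +back] alone would also admit /ʌ, ɑ, ɤ/. No other combination of two listed features picks out exactly this set either, so fewer than three features will not do.

[-high, +back, +round]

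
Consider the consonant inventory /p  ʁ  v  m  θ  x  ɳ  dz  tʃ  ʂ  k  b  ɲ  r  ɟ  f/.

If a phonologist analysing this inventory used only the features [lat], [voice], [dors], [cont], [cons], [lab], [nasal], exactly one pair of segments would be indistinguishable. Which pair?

θ, ʂ

On the given features, /θ/ and /ʂ/ have an identical profile: [−lateral], [−voice], [−dorsal], [+continuant], [+consonantal], [−labial], [−nasal]. No other two segments in the inventory coincide on all 7 features. (They do differ in [strident], [anterior] and [distributed], which are not among the given features.)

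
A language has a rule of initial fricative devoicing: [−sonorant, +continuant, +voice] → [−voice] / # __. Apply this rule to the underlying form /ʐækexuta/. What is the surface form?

/ʐ/ satisfies [−sonorant, +continuant, +voice] and sits in # __. The [−voice] counterpart of the voiced retroflex fricative is /ʂ/. Other segments in /ʐækexuta/ either fail the structural description or are not in the environment, so the surface form is [ʂækexuta].

[ʂækexuta]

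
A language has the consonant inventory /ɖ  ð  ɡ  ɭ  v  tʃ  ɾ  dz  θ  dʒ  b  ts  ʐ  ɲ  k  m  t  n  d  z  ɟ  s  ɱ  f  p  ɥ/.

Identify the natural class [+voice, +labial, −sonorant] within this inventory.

Eliminate segments failing any feature: /ɖ, ð, ɡ, ɭ, ɾ, dz, dʒ, ʐ, ɲ, n, d, z, ɟ/ are [−labial]; /tʃ, θ, ts, k, t, s, f, p/ are [−voice]; /m, ɱ, ɥ/ are [+sonorant]. The remaining /v, b/ satisfy [+voice], [+labial], [−sonorant].

v, b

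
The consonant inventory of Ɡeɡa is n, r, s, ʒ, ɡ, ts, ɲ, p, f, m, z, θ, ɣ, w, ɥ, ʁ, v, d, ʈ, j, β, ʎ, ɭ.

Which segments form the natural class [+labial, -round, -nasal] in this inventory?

The [+labial] segments are /p, f, m, w, ɥ, v, β/.
Intersecting with [-round] gives /p, f, m, v, β/.
Of those, [-nasal] leaves /p, f, v, β/.

p, f, v, β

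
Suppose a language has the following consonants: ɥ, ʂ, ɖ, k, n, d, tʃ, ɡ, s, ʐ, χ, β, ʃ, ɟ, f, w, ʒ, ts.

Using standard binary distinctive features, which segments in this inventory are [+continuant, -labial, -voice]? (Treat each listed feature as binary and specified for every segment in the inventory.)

First, the [+continuant] segments are /ɥ, ʂ, s, ʐ, χ, β, ʃ, f, w, ʒ/.
Among these, [-labial] gives /ʂ, s, ʐ, χ, ʃ, ʒ/.
Then [-voice] leaves /ʂ, s, χ, ʃ/.

ʂ, s, χ, ʃ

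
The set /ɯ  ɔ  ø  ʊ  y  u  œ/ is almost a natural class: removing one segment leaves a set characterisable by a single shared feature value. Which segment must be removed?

ɯ

[round] groups all but one: /ɔ, ø, ʊ, u, œ, y/ share [+round] while /ɯ/ (high back unrounded vowel) alone is [−round]. Removing any other segment would not leave a single-feature class that excludes it.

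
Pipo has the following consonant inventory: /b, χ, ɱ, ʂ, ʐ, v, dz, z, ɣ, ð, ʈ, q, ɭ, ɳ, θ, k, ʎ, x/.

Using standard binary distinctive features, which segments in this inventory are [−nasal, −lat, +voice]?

b, ʐ, v, dz, z, ɣ, ð

Among the inventory, the [−nasal] segments are /b, χ, ʂ, ʐ, v, dz, z, ɣ, ð, ʈ, q, ɭ, θ, k, ʎ, x/.
Intersecting with [−lateral] gives /b, χ, ʂ, ʐ, v, dz, z, ɣ, ð, ʈ, q, θ, k, x/.
Of those, [+voice] leaves /b, ʐ, v, dz, z, ɣ, ð/.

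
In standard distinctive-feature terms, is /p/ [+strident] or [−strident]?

/p/ is the voiceless bilabial stop. The feature [strident] marks segments high-amplitude, high-frequency frication (the sibilants); /p/ lacks this property, so it is [−strident].

[−strident]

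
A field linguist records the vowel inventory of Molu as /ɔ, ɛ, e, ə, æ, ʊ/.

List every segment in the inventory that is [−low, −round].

Checking each segment against [−low], [−round]: /ɛ/ (mid front unrounded lax vowel), /e/ (mid front unrounded tense vowel), /ə/ (mid central vowel (schwa)) satisfy every feature; every other segment in the inventory fails at least one.

ɛ, e, ə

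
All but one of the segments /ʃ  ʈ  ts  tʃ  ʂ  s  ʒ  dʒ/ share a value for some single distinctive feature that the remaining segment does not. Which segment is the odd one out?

/dʒ, tʃ, ʃ, ts, s, ʂ, ʒ/ are all [+strident], but /ʈ/ (voiceless retroflex stop) is [−strident]. No other single segment can be removed to leave a set sharing one feature value that the removed segment lacks, so /ʈ/ is the odd one out.

ʈ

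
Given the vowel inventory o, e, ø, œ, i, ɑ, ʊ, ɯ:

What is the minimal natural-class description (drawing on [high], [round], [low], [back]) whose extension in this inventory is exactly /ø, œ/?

/ø, œ/ are all [-back], [+round], and no other segment in the inventory matches both values. Dropping any one of them over-generates: [+round] alone would also admit /o, ʊ/; [-back] alone would also admit /e, i/. No other single listed feature picks out exactly this set either, so fewer than two features will not do.

[-back, +round]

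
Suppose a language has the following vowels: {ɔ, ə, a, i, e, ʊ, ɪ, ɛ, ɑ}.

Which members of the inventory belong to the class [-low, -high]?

ɔ, ə, e, ɛ

Among the inventory, the [-low] segments are /ɔ, ə, i, e, ʊ, ɪ, ɛ/.
Of those, [-high] leaves /ɔ, ə, e, ɛ/.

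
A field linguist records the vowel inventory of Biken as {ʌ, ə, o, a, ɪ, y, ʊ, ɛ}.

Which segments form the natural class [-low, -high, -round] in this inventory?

Eliminate segments failing any feature: /o/ is [+round]; /a/ is [+low]; /ɪ, y, ʊ/ are [+high]. The remaining /ʌ, ə, ɛ/ satisfy [-low], [-high], [-round].

ʌ, ə, ɛ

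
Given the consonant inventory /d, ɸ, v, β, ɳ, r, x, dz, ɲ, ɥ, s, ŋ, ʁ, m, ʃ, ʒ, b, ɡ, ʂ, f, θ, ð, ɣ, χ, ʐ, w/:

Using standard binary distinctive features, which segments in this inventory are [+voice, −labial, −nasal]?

The [+voice] segments are /d, v, β, ɳ, r, dz, ɲ, ɥ, ŋ, ʁ, m, ʒ, b, ɡ, ð, ɣ, ʐ, w/.
Then [−labial] gives /d, ɳ, r, dz, ɲ, ŋ, ʁ, ʒ, ɡ, ð, ɣ, ʐ/.
Then [−nasal] leaves /d, r, dz, ʁ, ʒ, ɡ, ð, ɣ, ʐ/.

d, r, dz, ʁ, ʒ, ɡ, ð, ɣ, ʐ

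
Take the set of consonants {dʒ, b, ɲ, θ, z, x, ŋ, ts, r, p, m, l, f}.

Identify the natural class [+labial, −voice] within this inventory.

p, f

Checking each segment against [+labial], [−voice]: /p/ (voiceless bilabial stop), /f/ (voiceless labiodental fricative) satisfy every feature; every other segment in the inventory fails at least one.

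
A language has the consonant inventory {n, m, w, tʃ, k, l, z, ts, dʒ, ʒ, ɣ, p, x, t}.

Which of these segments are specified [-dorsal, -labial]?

Among the inventory, the [-dorsal] segments are /n, m, tʃ, l, z, ts, dʒ, ʒ, p, t/.
Of those, [-labial] leaves /n, tʃ, l, z, ts, dʒ, ʒ, t/.

n, tʃ, l, z, ts, dʒ, ʒ, t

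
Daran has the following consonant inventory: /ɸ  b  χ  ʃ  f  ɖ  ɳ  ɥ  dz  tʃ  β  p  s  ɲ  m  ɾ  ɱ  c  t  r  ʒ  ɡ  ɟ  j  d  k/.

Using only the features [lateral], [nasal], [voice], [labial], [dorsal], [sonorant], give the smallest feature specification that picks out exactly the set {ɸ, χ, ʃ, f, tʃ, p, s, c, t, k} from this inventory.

/ɸ, χ, ʃ, f, tʃ, p, s, c, t, k/ are exactly the [−voice] segments in the inventory, so a single feature suffices.

[−voice]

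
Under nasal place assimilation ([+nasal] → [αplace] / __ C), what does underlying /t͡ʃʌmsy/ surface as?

[t͡ʃʌnsy]

/m/ sits before the [+coronal] consonant /s/, so it takes on [+coronal] and surfaces as /n/. The rest of the form is unaffected: [t͡ʃʌnsy].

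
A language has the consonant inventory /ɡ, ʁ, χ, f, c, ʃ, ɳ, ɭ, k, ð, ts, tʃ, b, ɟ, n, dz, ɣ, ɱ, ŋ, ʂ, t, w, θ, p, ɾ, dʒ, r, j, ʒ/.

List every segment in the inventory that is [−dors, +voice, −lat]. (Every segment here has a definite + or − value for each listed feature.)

Eliminate segments failing any feature: /ɡ, ʁ, χ, c, k, ɟ, ɣ, ŋ, w, j/ are [+dorsal]; /f, ʃ, ts, tʃ, ʂ, t, θ, p/ are [−voice]; /ɭ/ is [+lateral]. The remaining /ɳ, ð, b, n, dz, ɱ, ɾ, dʒ, r, ʒ/ satisfy [−dorsal], [+voice], [−lateral].

ɳ, ð, b, n, dz, ɱ, ɾ, dʒ, r, ʒ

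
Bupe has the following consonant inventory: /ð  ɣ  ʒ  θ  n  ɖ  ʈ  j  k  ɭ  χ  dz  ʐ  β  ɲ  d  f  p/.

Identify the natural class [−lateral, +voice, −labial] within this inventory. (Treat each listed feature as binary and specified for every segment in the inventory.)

ð, ɣ, ʒ, n, ɖ, j, dz, ʐ, ɲ, d

The [−lateral] segments are /ð, ɣ, ʒ, θ, n, ɖ, ʈ, j, k, χ, dz, ʐ, β, ɲ, d, f, p/.
Intersecting with [+voice] gives /ð, ɣ, ʒ, n, ɖ, j, dz, ʐ, β, ɲ, d/.
Then [−labial] leaves /ð, ɣ, ʒ, n, ɖ, j, dz, ʐ, ɲ, d/.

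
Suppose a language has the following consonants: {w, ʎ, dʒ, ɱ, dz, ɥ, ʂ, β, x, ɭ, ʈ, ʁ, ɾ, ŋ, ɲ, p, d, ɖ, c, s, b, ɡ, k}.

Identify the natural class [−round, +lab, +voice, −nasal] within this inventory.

β, b

Eliminate segments failing any feature: /w, ɥ/ are [+round]; /ʎ, dʒ, dz, ʂ, x, ɭ, ʈ, ʁ, ɾ, ŋ, ɲ, d, ɖ, c, s, ɡ, k/ are [−labial]; /ɱ/ is [+nasal]; /p/ is [−voice]. The remaining /β, b/ satisfy [−round], [+labial], [+voice], [−nasal].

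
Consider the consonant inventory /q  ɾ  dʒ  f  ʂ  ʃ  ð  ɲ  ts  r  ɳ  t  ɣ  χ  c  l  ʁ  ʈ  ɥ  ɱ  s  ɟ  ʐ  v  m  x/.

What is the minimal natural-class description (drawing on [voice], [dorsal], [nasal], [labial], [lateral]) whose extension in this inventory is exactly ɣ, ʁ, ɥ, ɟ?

[+voice, −nasal, +dorsal]

Every target segment is [+voice], [−nasal], [+dorsal]; each remaining inventory member fails at least one of these. Each conjunct is needed — [−nasal, +dorsal] alone would also admit /q, χ, c, x/; [+voice, +dorsal] alone would also admit /ɲ/; [+voice, −nasal] alone would also admit /ɾ, dʒ, ð, r, …/ — and no other combination of two listed features has exactly this extension, so three is the minimum.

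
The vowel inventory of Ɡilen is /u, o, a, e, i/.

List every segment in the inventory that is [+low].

The [+low] segments here are /a/; the remaining /u, o, e, i/ are [−low].

a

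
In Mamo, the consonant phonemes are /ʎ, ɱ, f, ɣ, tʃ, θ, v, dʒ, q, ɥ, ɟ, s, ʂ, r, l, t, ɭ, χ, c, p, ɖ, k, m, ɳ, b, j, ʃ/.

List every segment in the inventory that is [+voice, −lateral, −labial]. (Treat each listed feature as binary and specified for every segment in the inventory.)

Eliminate segments failing any feature: /ʎ, l, ɭ/ are [+lateral]; /ɱ, v, ɥ, m, b/ are [+labial]; /f, tʃ, θ, q, s, ʂ, t, χ, c, p, k, ʃ/ are [−voice]. The remaining /ɣ, dʒ, ɟ, r, ɖ, ɳ, j/ satisfy [+voice], [−lateral], [−labial].

ɣ, dʒ, ɟ, r, ɖ, ɳ, j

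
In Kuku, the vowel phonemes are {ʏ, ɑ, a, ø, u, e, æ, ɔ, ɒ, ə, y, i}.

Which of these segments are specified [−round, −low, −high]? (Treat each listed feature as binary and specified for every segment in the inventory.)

Checking each segment against [−round], [−low], [−high]: /e/ (mid front unrounded tense vowel), /ə/ (mid central vowel (schwa)) satisfy every feature; every other segment in the inventory fails at least one.

e, ə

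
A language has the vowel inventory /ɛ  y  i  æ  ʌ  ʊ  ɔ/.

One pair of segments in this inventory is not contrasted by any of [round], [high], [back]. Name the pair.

ɛ, æ

On the given features, /ɛ/ and /æ/ have an identical profile: [−round], [−high], [−back]. No other two segments in the inventory coincide on all 3 features. (They do differ in [low], which is not among the given features.)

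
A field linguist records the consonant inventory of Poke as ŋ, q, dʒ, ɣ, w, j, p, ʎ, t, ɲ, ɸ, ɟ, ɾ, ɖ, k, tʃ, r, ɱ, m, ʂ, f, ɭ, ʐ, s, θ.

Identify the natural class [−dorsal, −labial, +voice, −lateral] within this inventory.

dʒ, ɾ, ɖ, r, ʐ

Eliminate segments failing any feature: /ŋ, q, ɣ, w, j, ʎ, ɲ, ɟ, k/ are [+dorsal]; /p, ɸ, ɱ, m, f/ are [+labial]; /t, tʃ, ʂ, s, θ/ are [−voice]; /ɭ/ is [+lateral]. The remaining /dʒ, ɾ, ɖ, r, ʐ/ satisfy [−dorsal], [−labial], [+voice], [−lateral].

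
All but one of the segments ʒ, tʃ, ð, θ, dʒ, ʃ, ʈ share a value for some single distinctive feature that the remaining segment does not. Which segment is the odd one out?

ʈ

[distributed] groups all but one: /ʃ, dʒ, tʃ, ʒ, θ, ð/ share [+distributed] while /ʈ/ (voiceless retroflex stop) alone is [−distributed]. Removing any other segment would not leave a single-feature class that excludes it.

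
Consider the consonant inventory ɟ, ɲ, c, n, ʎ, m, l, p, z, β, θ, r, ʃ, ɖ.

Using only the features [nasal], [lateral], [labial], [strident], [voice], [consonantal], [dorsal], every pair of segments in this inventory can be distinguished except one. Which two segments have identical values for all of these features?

r, ɖ

On the given features, /r/ and /ɖ/ have an identical profile: [−nasal], [−lateral], [−labial], [−strident], [+voice], [+consonantal], [−dorsal]. No other two segments in the inventory coincide on all 7 features. (They do differ in [sonorant], [continuant] and [anterior], which are not among the given features.)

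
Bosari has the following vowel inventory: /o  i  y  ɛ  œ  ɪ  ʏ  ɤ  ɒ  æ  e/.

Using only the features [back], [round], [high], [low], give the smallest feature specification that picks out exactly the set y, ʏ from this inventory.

/y, ʏ/ are all [+high], [+round], and no other segment in the inventory matches both values. Dropping any one of them over-generates: [+round] alone would also admit /o, œ, ɒ/; [+high] alone would also admit /i, ɪ/. No other single listed feature picks out exactly this set either, so fewer than two features will not do.

[+high, +round]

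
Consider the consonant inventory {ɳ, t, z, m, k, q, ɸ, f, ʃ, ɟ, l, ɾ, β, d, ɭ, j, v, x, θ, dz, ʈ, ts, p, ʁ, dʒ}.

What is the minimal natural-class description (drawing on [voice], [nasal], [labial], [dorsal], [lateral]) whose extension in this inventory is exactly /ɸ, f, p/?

[-voice, +labial]

Every target segment is [-voice], [+labial]; each remaining inventory member fails at least one of these. Each conjunct is needed — [+labial] alone would also admit /m, β, v/; [-voice] alone would also admit /t, k, q, ʃ, …/ — and no other single listed feature has exactly this extension, so two is the minimum.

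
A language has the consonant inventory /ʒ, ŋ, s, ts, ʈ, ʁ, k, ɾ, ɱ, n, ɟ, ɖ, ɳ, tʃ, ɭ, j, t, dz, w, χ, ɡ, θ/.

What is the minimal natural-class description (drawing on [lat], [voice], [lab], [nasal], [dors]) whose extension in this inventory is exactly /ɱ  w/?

[+lab]

/ɱ, w/ are exactly the [+labial] segments in the inventory, so a single feature suffices.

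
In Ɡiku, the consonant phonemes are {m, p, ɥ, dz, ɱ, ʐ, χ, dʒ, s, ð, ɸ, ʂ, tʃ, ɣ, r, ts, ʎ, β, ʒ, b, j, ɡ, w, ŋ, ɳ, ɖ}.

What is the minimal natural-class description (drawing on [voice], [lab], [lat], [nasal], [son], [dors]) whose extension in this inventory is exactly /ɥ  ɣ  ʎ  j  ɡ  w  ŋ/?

[+voice, +dors]

The class [+voice], [+dorsal] has exactly /ɥ, ɣ, ʎ, j, ɡ, w, ŋ/ as its extension in this inventory. No smaller conjunction from the listed features achieves this: [+dorsal] alone would also admit /χ/; [+voice] alone would also admit /m, dz, ɱ, ʐ, …/; and checking the remaining single features turns up none with this extension.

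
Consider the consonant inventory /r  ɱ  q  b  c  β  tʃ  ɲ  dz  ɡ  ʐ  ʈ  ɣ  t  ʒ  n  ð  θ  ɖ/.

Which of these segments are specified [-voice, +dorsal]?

q, c

The [-voice] segments are /q, c, tʃ, ʈ, t, θ/.
Within that set, [+dorsal] leaves /q, c/.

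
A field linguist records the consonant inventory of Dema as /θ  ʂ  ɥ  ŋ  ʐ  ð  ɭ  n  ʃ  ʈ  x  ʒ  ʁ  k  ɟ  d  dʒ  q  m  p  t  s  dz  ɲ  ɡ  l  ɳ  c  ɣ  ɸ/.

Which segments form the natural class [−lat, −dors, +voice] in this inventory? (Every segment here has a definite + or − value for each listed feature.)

Eliminate segments failing any feature: /θ, ʂ, ʃ, ʈ, p, t, s, ɸ/ are [−voice]; /ɥ, ŋ, x, ʁ, k, ɟ, q, ɲ, ɡ, c, ɣ/ are [+dorsal]; /ɭ, l/ are [+lateral]. The remaining /ʐ, ð, n, ʒ, d, dʒ, m, dz, ɳ/ satisfy [−lateral], [−dorsal], [+voice].

ʐ, ð, n, ʒ, d, dʒ, m, dz, ɳ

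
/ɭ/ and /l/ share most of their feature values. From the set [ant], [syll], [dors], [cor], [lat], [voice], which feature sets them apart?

The two segments share [−syllabic], [−dorsal], [+coronal], [+lateral], [+voice]. The only feature from the list on which they differ: /ɭ/ is [−anterior] while /l/ is [+anterior].

[anterior]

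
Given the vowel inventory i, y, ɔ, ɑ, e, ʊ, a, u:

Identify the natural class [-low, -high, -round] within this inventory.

e

Eliminate segments failing any feature: /i, y, ʊ, u/ are [+high]; /ɔ/ is [+round]; /ɑ, a/ are [+low]. The remaining /e/ satisfy [-low], [-high], [-round].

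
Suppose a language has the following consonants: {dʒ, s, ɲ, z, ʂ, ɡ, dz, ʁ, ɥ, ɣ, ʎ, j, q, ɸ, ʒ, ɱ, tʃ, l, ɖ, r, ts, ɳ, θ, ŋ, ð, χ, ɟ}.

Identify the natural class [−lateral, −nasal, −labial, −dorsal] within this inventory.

dʒ, s, z, ʂ, dz, ʒ, tʃ, ɖ, r, ts, θ, ð

Checking each segment against [−lateral], [−nasal], [−labial], [−dorsal]: /dʒ/ (voiced postalveolar affricate), /s/ (voiceless alveolar fricative), /z/ (voiced alveolar fricative), /ʂ/ (voiceless retroflex fricative), /dz/ (voiced alveolar affricate), /ʒ/ (voiced postalveolar fricative), among others, satisfy every feature; every other segment in the inventory fails at least one.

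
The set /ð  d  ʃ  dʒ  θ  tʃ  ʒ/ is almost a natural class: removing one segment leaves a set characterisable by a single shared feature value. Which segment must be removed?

d

/dʒ, ʒ, θ, ð, tʃ, ʃ/ are all [+distributed], but /d/ (voiced alveolar stop) is [-distributed]. No other single segment can be removed to leave a set sharing one feature value that the removed segment lacks, so /d/ is the odd one out.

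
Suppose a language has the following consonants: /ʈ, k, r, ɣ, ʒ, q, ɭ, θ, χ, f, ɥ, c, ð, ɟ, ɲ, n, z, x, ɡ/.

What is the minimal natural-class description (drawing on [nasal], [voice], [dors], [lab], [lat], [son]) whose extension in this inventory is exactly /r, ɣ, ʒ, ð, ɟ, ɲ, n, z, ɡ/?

[+voice, -lat, -lab]

Every target segment is [+voice], [-lateral], [-labial]; each remaining inventory member fails at least one of these. Each conjunct is needed — [-lateral, -labial] alone would also admit /ʈ, k, q, θ, …/; [+voice, -labial] alone would also admit /ɭ/; [+voice, -lateral] alone would also admit /ɥ/ — and no other combination of two listed features has exactly this extension, so three is the minimum.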